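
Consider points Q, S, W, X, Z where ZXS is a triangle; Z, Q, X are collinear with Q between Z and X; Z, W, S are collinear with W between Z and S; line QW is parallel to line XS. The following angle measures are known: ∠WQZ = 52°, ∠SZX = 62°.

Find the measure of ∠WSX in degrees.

1. ∠SXZ = 52°  [QW∥XS, corresponding at Q]
2. ∠XSZ = 66°  [△ZXS]
3. ∠WSX = 66°  [W on ray SZ]

∠WSX = 66°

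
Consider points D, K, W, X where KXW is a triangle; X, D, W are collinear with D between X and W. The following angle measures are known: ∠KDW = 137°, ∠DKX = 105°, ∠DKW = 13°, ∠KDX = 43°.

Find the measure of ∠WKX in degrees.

∠WKX = 118°

1. ∠DWK = 30°  [△KDW]
2. ∠DXK = 32°  [△KXD]
3. ∠KWX = 30°  [D on ray WX]
4. ∠KXW = 32°  [D on ray XW]
5. ∠WKX = 118°  [△KXW]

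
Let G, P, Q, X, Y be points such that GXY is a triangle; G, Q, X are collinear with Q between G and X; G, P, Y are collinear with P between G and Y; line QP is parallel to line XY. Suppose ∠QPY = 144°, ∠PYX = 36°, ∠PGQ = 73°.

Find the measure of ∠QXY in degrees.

1. ∠GYX = 36°  [P on ray YG]
2. ∠XGY = 73°  [Q on GX, P on GY]
3. ∠GXY = 71°  [△GXY]
4. ∠QXY = 71°  [Q on ray XG]

∠QXY = 71°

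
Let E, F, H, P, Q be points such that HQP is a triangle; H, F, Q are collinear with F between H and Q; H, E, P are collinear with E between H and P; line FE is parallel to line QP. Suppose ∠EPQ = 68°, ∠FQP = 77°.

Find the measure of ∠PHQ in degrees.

∠PHQ = 35°

1. ∠HPQ = 68°  [E on ray PH]
2. ∠HQP = 77°  [F on ray QH]
3. ∠PHQ = 35°  [△HQP]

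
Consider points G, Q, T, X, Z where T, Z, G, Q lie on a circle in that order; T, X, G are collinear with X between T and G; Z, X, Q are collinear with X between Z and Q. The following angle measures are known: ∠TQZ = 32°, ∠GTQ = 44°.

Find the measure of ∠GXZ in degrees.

∠GXZ = 104°

1. ∠TGZ = 32°  [same arc TZ]
2. ∠GZQ = 44°  [same arc GQ]
3. ∠GXZ = 104°  [△ZXG]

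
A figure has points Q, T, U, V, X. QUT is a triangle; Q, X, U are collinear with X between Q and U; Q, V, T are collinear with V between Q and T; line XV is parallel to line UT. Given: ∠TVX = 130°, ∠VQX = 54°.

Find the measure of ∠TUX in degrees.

∠TUX = 76°

1. ∠QVX = 50°  [linear pair at V on QT]
2. ∠QXV = 76°  [△QXV]
3. ∠UXV = 104°  [linear pair at X on QU]
4. ∠TUX = 76°  [XV∥UT, co-interior at U–X]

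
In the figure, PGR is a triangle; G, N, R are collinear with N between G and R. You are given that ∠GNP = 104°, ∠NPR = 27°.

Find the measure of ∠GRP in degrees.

1. ∠PNR = 76°  [linear pair at N on GR]
2. ∠NRP = 77°  [△PNR]
3. ∠GRP = 77°  [N on ray RG]

∠GRP = 77°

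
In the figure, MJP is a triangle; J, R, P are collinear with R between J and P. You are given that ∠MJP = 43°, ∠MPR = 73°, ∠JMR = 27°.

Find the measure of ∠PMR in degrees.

1. ∠MJR = 43°  [R on ray JP]
2. ∠JRM = 110°  [△MJR]
3. ∠MRP = 70°  [linear pair at R on JP]
4. ∠PMR = 37°  [△MRP]

∠PMR = 37°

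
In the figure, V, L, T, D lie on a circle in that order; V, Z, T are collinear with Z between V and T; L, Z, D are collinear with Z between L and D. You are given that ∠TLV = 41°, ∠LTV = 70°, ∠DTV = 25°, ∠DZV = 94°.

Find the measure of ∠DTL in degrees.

∠DTL = 95°

1. ∠TDV = 139°  [cyclic VLTD, opposite ∠L+∠D]
2. ∠LVT = 69°  [△VLT]
3. ∠DVT = 16°  [△VTD]
4. ∠LDT = 69°  [same arc LT]
5. ∠DLT = 16°  [same arc TD]
6. ∠DTL = 95°  [△LTD]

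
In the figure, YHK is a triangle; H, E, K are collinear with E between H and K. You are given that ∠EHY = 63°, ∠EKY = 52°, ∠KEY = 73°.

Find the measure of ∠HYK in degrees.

1. ∠KHY = 63°  [E on ray HK]
2. ∠HKY = 52°  [E on ray KH]
3. ∠HYK = 65°  [△YHK]

∠HYK = 65°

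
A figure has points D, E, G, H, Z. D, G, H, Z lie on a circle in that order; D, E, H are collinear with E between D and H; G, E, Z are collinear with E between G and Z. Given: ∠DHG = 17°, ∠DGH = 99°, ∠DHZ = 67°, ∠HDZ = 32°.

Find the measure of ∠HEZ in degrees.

∠HEZ = 49°

1. ∠DZG = 17°  [same arc DG]
2. ∠DEZ = 131°  [△DEZ]
3. ∠HEZ = 49°  [linear pair at E on DH]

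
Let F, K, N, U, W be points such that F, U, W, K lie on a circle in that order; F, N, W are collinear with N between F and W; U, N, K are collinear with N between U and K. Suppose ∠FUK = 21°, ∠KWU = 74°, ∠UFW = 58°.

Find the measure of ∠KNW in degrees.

1. ∠FWK = 21°  [same arc FK]
2. ∠UKW = 58°  [same arc UW]
3. ∠KNW = 101°  [△WNK]

∠KNW = 101°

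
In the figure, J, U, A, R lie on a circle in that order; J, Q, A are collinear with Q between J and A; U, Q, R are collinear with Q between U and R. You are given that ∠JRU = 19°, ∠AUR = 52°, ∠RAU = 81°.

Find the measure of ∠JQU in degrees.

∠JQU = 71°

1. ∠JAU = 19°  [same arc JU]
2. ∠AQU = 109°  [△UQA]
3. ∠JQU = 71°  [linear pair at Q on JA]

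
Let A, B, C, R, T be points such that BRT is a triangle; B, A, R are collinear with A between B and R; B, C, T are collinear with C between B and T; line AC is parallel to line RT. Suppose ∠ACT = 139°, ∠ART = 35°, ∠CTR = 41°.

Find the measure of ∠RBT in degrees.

1. ∠BRT = 35°  [A on ray RB]
2. ∠BTR = 41°  [C on ray TB]
3. ∠RBT = 104°  [△BRT]

∠RBT = 104°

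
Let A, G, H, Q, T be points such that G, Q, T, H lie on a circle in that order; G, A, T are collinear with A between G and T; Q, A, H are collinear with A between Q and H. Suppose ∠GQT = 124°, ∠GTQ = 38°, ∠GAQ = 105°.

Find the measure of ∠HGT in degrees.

1. ∠GHQ = 38°  [same arc GQ]
2. ∠HAT = 105°  [vertical angles at A]
3. ∠GAH = 75°  [linear pair at A on GT]
4. ∠HGT = 67°  [△GAH]

∠HGT = 67°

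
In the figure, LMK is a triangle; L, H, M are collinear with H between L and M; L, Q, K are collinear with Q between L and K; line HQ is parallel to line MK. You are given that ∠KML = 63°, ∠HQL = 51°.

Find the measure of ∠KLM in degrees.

1. ∠LHQ = 63°  [HQ∥MK, corresponding at H]
2. ∠HLQ = 66°  [△LHQ]
3. ∠KLM = 66°  [H on LM, Q on LK]

∠KLM = 66°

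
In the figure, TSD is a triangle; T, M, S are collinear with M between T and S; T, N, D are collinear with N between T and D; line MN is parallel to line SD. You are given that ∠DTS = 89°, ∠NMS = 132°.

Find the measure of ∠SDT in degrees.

∠SDT = 43°

1. ∠MTN = 89°  [M on TS, N on TD]
2. ∠NMT = 48°  [linear pair at M on TS]
3. ∠MNT = 43°  [△TMN]
4. ∠SDT = 43°  [MN∥SD, corresponding at N]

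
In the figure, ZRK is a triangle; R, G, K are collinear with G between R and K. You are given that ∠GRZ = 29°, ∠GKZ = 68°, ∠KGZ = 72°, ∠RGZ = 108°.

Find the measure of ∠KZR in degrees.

1. ∠KRZ = 29°  [G on ray RK]
2. ∠RKZ = 68°  [G on ray KR]
3. ∠KZR = 83°  [△ZRK]

∠KZR = 83°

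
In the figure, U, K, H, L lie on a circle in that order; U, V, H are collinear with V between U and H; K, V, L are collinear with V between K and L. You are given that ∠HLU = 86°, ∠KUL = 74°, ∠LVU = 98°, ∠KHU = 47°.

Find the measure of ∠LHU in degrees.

1. ∠KHL = 106°  [cyclic UKHL, opposite ∠U+∠H]
2. ∠HVK = 98°  [vertical angles at V]
3. ∠HVL = 82°  [linear pair at V on UH]
4. ∠HKL = 35°  [△KVH]
5. ∠HLK = 39°  [△KHL]
6. ∠LHU = 59°  [△HVL]

∠LHU = 59°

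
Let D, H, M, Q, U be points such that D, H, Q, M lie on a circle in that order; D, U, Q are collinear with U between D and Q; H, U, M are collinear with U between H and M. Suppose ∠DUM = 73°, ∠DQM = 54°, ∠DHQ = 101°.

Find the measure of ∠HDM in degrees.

∠HDM = 66°

1. ∠DHM = 54°  [same arc DM]
2. ∠DMQ = 79°  [cyclic DHQM, opposite ∠H+∠M]
3. ∠MDQ = 47°  [△DQM]
4. ∠DMH = 60°  [△DUM]
5. ∠HDM = 66°  [△DHM]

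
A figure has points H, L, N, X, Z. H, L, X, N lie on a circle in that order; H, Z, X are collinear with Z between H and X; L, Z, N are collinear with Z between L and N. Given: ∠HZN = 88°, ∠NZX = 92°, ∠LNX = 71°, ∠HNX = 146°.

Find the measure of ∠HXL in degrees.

∠HXL = 75°

1. ∠LHX = 71°  [same arc LX]
2. ∠HLX = 34°  [cyclic HLXN, opposite ∠L+∠N]
3. ∠HXL = 75°  [△HLX]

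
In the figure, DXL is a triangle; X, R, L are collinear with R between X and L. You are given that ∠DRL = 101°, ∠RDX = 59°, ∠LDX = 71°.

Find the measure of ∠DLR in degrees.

1. ∠DRX = 79°  [linear pair at R on XL]
2. ∠DXR = 42°  [△DXR]
3. ∠DXL = 42°  [R on ray XL]
4. ∠DLX = 67°  [△DXL]
5. ∠DLR = 67°  [R on ray LX]

∠DLR = 67°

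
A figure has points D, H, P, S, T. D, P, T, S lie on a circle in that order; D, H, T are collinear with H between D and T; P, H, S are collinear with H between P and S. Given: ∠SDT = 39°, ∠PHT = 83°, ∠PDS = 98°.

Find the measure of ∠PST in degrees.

∠PST = 59°

1. ∠SPT = 39°  [same arc TS]
2. ∠PTS = 82°  [cyclic DPTS, opposite ∠D+∠T]
3. ∠PST = 59°  [△PTS]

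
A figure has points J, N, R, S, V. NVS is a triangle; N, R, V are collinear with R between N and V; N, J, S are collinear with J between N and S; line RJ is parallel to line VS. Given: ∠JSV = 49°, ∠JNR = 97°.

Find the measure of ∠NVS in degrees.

∠NVS = 34°

1. ∠NSV = 49°  [J on ray SN]
2. ∠SNV = 97°  [R on NV, J on NS]
3. ∠NVS = 34°  [△NVS]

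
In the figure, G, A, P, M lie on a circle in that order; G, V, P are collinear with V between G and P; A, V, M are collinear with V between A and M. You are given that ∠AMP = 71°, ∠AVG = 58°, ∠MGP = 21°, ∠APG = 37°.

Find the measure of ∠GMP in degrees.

∠GMP = 108°

1. ∠AGP = 71°  [same arc AP]
2. ∠GAP = 72°  [△GAP]
3. ∠GMP = 108°  [cyclic GAPM, opposite ∠A+∠M]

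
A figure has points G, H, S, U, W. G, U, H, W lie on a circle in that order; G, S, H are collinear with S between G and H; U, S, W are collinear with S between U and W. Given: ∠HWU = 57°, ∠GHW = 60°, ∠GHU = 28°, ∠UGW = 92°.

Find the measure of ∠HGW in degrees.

1. ∠HSW = 63°  [△HSW]
2. ∠GWU = 28°  [same arc GU]
3. ∠GSW = 117°  [linear pair at S on GH]
4. ∠HGW = 35°  [△GSW]

∠HGW = 35°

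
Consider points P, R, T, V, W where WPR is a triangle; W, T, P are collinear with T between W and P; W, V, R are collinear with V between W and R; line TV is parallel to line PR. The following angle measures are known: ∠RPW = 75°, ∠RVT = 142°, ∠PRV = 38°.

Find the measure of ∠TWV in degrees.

∠TWV = 67°

1. ∠VTW = 75°  [TV∥PR, corresponding at T]
2. ∠TVW = 38°  [linear pair at V on WR]
3. ∠TWV = 67°  [△WTV]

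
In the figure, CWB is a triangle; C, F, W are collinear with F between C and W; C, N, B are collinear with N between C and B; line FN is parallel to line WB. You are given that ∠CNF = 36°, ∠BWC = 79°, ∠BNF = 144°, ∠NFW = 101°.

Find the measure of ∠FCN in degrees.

∠FCN = 65°

1. ∠CBW = 36°  [FN∥WB, corresponding at N]
2. ∠BCW = 65°  [△CWB]
3. ∠FCN = 65°  [F on CW, N on CB]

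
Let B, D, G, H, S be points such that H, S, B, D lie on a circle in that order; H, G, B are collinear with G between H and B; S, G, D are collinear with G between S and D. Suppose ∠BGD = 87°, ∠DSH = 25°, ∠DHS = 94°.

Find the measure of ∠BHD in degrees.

∠BHD = 26°

1. ∠DGH = 93°  [linear pair at G on HB]
2. ∠HDS = 61°  [△HSD]
3. ∠BHD = 26°  [△HGD]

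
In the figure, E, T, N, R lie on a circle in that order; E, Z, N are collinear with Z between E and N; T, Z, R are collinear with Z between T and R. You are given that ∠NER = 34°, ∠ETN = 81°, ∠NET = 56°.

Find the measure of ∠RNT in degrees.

∠RNT = 90°

1. ∠NTR = 34°  [same arc NR]
2. ∠NRT = 56°  [same arc TN]
3. ∠RNT = 90°  [△TNR]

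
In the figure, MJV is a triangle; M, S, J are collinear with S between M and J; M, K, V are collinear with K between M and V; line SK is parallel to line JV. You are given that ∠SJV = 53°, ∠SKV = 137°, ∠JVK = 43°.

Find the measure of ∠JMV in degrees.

∠JMV = 84°

1. ∠MJV = 53°  [S on ray JM]
2. ∠JVM = 43°  [K on ray VM]
3. ∠JMV = 84°  [△MJV]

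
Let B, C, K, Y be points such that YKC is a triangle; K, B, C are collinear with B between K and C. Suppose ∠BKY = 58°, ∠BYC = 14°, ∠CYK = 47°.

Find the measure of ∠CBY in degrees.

∠CBY = 91°

1. ∠CKY = 58°  [B on ray KC]
2. ∠KCY = 75°  [△YKC]
3. ∠BCY = 75°  [B on ray CK]
4. ∠CBY = 91°  [△YBC]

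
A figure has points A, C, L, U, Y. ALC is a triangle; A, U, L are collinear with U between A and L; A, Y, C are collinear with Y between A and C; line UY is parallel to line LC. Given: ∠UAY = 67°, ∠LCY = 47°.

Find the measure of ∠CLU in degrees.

∠CLU = 66°

1. ∠CAL = 67°  [U on AL, Y on AC]
2. ∠ACL = 47°  [Y on ray CA]
3. ∠ALC = 66°  [△ALC]
4. ∠CLU = 66°  [U on ray LA]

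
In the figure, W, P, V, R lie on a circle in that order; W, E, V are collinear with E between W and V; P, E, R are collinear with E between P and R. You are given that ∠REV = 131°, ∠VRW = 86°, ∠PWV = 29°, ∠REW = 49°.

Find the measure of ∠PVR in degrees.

∠PVR = 77°

1. ∠VPW = 94°  [cyclic WPVR, opposite ∠P+∠R]
2. ∠PRV = 29°  [same arc PV]
3. ∠PVW = 57°  [△WPV]
4. ∠PEV = 49°  [vertical angles at E]
5. ∠RPV = 74°  [△PEV]
6. ∠PVR = 77°  [△PVR]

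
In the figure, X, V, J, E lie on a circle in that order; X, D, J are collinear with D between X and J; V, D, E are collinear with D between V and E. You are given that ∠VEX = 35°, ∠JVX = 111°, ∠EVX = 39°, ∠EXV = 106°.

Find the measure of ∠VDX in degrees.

1. ∠VJX = 35°  [same arc XV]
2. ∠JXV = 34°  [△XVJ]
3. ∠VDX = 107°  [△XDV]

∠VDX = 107°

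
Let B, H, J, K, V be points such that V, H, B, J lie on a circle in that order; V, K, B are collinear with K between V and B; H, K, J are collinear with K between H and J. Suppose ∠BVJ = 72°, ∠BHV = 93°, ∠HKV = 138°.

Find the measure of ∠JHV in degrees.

1. ∠BJV = 87°  [cyclic VHBJ, opposite ∠H+∠J]
2. ∠JBV = 21°  [△VBJ]
3. ∠JHV = 21°  [same arc VJ]

∠JHV = 21°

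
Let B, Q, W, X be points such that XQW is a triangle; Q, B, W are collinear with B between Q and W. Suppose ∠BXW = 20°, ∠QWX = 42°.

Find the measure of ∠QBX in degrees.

1. ∠BWX = 42°  [B on ray WQ]
2. ∠WBX = 118°  [△XBW]
3. ∠QBX = 62°  [linear pair at B on QW]

∠QBX = 62°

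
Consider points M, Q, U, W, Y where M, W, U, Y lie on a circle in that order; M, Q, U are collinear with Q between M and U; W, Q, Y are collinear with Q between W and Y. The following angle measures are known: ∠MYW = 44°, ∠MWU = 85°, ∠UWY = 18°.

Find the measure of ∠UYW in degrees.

1. ∠MUW = 44°  [same arc MW]
2. ∠UMW = 51°  [△MWU]
3. ∠UYW = 51°  [same arc WU]

∠UYW = 51°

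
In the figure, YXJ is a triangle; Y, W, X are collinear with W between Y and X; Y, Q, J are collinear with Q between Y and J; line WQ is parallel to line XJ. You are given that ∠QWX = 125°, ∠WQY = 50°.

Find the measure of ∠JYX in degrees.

∠JYX = 75°

1. ∠QWY = 55°  [linear pair at W on YX]
2. ∠QYW = 75°  [△YWQ]
3. ∠JYX = 75°  [W on YX, Q on YJ]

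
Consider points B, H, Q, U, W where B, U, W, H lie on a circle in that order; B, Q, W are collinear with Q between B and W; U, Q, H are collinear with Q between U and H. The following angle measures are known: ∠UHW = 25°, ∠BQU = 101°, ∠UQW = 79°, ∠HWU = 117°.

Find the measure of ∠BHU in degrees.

1. ∠UBW = 25°  [same arc UW]
2. ∠BUH = 54°  [△BQU]
3. ∠HBU = 63°  [cyclic BUWH, opposite ∠B+∠W]
4. ∠BHU = 63°  [△BUH]

∠BHU = 63°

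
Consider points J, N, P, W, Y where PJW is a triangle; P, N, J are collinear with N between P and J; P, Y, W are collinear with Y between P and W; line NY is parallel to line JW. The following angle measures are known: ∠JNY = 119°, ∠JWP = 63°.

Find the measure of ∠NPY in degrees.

1. ∠PNY = 61°  [linear pair at N on PJ]
2. ∠NYP = 63°  [NY∥JW, corresponding at Y]
3. ∠NPY = 56°  [△PNY]

∠NPY = 56°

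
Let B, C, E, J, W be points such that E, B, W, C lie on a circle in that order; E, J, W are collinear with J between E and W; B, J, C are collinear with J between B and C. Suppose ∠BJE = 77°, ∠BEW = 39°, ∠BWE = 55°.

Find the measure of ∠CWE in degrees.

∠CWE = 64°

1. ∠CJW = 77°  [vertical angles at J]
2. ∠BCW = 39°  [same arc BW]
3. ∠CWE = 64°  [△WJC]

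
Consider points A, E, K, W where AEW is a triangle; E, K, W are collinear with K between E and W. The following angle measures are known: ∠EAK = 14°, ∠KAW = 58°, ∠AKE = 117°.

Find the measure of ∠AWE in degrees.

1. ∠AKW = 63°  [linear pair at K on EW]
2. ∠AWK = 59°  [△AKW]
3. ∠AWE = 59°  [K on ray WE]

∠AWE = 59°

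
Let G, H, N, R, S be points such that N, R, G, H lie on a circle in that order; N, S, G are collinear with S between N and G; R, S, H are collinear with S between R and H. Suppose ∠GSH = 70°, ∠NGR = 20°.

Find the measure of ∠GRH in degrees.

∠GRH = 50°

1. ∠NSR = 70°  [vertical angles at S]
2. ∠GSR = 110°  [linear pair at S on NG]
3. ∠GRH = 50°  [△RSG]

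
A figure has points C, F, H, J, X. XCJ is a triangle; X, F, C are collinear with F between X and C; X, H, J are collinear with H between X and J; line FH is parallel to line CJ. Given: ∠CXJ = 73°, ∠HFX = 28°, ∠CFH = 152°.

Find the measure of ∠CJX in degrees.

∠CJX = 79°

1. ∠FXH = 73°  [F on XC, H on XJ]
2. ∠FHX = 79°  [△XFH]
3. ∠CJX = 79°  [FH∥CJ, corresponding at H]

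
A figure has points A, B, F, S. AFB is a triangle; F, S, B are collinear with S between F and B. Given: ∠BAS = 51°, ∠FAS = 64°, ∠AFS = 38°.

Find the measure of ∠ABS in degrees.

1. ∠ASF = 78°  [△AFS]
2. ∠ASB = 102°  [linear pair at S on FB]
3. ∠ABS = 27°  [△ASB]

∠ABS = 27°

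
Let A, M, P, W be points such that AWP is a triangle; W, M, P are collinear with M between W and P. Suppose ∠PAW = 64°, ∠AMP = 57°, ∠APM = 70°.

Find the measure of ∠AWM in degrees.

1. ∠APW = 70°  [M on ray PW]
2. ∠AWP = 46°  [△AWP]
3. ∠AWM = 46°  [M on ray WP]

∠AWM = 46°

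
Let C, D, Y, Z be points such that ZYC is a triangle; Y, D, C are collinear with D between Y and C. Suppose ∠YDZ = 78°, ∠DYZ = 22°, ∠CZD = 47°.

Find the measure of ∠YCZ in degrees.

∠YCZ = 31°

1. ∠CDZ = 102°  [linear pair at D on YC]
2. ∠DCZ = 31°  [△ZDC]
3. ∠YCZ = 31°  [D on ray CY]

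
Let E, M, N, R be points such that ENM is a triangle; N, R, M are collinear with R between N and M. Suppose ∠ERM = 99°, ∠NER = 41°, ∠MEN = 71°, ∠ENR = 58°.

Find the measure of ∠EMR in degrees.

1. ∠ENM = 58°  [R on ray NM]
2. ∠EMN = 51°  [△ENM]
3. ∠EMR = 51°  [R on ray MN]

∠EMR = 51°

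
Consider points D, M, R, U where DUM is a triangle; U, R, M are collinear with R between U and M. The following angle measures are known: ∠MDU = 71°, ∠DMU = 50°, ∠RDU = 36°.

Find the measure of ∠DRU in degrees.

∠DRU = 85°

1. ∠DUM = 59°  [△DUM]
2. ∠DUR = 59°  [R on ray UM]
3. ∠DRU = 85°  [△DUR]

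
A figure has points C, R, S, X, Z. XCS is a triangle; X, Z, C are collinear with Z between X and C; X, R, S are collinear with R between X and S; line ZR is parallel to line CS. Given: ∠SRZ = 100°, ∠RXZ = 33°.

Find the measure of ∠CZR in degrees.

∠CZR = 113°

1. ∠XRZ = 80°  [linear pair at R on XS]
2. ∠RZX = 67°  [△XZR]
3. ∠CZR = 113°  [linear pair at Z on XC]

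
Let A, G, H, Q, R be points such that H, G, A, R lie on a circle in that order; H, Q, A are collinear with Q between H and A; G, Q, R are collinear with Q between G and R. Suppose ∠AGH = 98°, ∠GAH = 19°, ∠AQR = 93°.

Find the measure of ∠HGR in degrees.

∠HGR = 24°

1. ∠AHG = 63°  [△HGA]
2. ∠GQH = 93°  [vertical angles at Q]
3. ∠HGR = 24°  [△HQG]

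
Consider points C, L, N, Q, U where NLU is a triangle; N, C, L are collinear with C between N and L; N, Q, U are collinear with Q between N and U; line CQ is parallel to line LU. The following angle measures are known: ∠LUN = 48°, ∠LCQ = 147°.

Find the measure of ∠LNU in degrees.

1. ∠CQN = 48°  [CQ∥LU, corresponding at Q]
2. ∠NCQ = 33°  [linear pair at C on NL]
3. ∠CNQ = 99°  [△NCQ]
4. ∠LNU = 99°  [C on NL, Q on NU]

∠LNU = 99°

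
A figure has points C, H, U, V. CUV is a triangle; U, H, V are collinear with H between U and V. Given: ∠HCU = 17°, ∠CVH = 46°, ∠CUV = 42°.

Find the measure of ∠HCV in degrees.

1. ∠CUH = 42°  [H on ray UV]
2. ∠CHU = 121°  [△CUH]
3. ∠CHV = 59°  [linear pair at H on UV]
4. ∠HCV = 75°  [△CHV]

∠HCV = 75°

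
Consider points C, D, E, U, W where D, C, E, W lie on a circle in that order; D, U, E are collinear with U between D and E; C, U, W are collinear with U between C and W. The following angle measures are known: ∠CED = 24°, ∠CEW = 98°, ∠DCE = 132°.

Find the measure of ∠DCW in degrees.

1. ∠CWD = 24°  [same arc DC]
2. ∠CDW = 82°  [cyclic DCEW, opposite ∠D+∠E]
3. ∠DCW = 74°  [△DCW]

∠DCW = 74°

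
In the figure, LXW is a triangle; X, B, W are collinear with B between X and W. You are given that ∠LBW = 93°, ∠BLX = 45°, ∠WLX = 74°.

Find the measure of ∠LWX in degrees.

1. ∠LBX = 87°  [linear pair at B on XW]
2. ∠BXL = 48°  [△LXB]
3. ∠LXW = 48°  [B on ray XW]
4. ∠LWX = 58°  [△LXW]

∠LWX = 58°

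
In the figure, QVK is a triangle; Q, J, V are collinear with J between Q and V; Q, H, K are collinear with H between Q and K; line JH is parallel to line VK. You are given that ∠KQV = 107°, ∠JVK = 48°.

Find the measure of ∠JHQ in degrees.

∠JHQ = 25°

1. ∠KVQ = 48°  [J on ray VQ]
2. ∠QKV = 25°  [△QVK]
3. ∠JHQ = 25°  [JH∥VK, corresponding at H]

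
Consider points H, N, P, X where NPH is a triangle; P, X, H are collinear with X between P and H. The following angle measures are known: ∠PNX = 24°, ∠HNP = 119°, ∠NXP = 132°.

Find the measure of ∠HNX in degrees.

1. ∠NPX = 24°  [△NPX]
2. ∠HXN = 48°  [linear pair at X on PH]
3. ∠HPN = 24°  [X on ray PH]
4. ∠NHP = 37°  [△NPH]
5. ∠NHX = 37°  [X on ray HP]
6. ∠HNX = 95°  [△NXH]

∠HNX = 95°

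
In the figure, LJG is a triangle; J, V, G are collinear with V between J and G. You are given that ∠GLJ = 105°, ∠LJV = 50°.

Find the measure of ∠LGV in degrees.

1. ∠GJL = 50°  [V on ray JG]
2. ∠JGL = 25°  [△LJG]
3. ∠LGV = 25°  [V on ray GJ]

∠LGV = 25°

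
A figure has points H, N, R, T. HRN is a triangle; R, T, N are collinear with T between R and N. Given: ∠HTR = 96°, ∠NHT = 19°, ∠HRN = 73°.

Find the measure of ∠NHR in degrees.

1. ∠HTN = 84°  [linear pair at T on RN]
2. ∠HNT = 77°  [△HTN]
3. ∠HNR = 77°  [T on ray NR]
4. ∠NHR = 30°  [△HRN]

∠NHR = 30°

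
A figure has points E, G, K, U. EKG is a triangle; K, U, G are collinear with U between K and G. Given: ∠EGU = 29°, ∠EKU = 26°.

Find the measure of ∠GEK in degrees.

∠GEK = 125°

1. ∠EGK = 29°  [U on ray GK]
2. ∠EKG = 26°  [U on ray KG]
3. ∠GEK = 125°  [△EKG]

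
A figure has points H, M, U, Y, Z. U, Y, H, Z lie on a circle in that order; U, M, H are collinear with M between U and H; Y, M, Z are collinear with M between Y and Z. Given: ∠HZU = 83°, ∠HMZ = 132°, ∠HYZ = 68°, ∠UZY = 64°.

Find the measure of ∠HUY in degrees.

1. ∠HYU = 97°  [cyclic UYHZ, opposite ∠Y+∠Z]
2. ∠UHY = 64°  [same arc UY]
3. ∠HUY = 19°  [△UYH]

∠HUY = 19°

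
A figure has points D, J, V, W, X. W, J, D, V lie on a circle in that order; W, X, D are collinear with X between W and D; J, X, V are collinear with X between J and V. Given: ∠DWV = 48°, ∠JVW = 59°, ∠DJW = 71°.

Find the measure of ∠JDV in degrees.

∠JDV = 82°

1. ∠DJV = 48°  [same arc DV]
2. ∠JDW = 59°  [same arc WJ]
3. ∠DWJ = 50°  [△WJD]
4. ∠DVJ = 50°  [same arc JD]
5. ∠JDV = 82°  [△JDV]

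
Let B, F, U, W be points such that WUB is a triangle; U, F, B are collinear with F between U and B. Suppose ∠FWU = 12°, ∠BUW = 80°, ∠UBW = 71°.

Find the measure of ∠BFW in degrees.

∠BFW = 92°

1. ∠FUW = 80°  [F on ray UB]
2. ∠UFW = 88°  [△WUF]
3. ∠BFW = 92°  [linear pair at F on UB]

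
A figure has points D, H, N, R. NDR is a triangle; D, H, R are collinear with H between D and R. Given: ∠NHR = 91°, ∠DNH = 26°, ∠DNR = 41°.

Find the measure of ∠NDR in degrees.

1. ∠DHN = 89°  [linear pair at H on DR]
2. ∠HDN = 65°  [△NDH]
3. ∠NDR = 65°  [H on ray DR]

∠NDR = 65°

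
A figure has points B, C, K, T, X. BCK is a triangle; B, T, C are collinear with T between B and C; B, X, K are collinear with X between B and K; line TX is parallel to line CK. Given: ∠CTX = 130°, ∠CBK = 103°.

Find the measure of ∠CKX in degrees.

1. ∠BTX = 50°  [linear pair at T on BC]
2. ∠TBX = 103°  [T on BC, X on BK]
3. ∠BXT = 27°  [△BTX]
4. ∠KXT = 153°  [linear pair at X on BK]
5. ∠CKX = 27°  [TX∥CK, co-interior at K–X]

∠CKX = 27°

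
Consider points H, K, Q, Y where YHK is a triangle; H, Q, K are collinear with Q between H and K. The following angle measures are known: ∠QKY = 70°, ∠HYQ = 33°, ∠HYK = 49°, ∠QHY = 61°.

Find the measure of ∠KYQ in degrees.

1. ∠HQY = 86°  [△YHQ]
2. ∠KQY = 94°  [linear pair at Q on HK]
3. ∠KYQ = 16°  [△YQK]

∠KYQ = 16°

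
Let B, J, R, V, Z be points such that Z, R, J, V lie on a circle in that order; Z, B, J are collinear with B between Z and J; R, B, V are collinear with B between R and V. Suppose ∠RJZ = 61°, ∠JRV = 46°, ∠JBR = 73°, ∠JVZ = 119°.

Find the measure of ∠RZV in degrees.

1. ∠RVZ = 61°  [same arc ZR]
2. ∠JZV = 46°  [same arc JV]
3. ∠VJZ = 15°  [△ZJV]
4. ∠VRZ = 15°  [same arc ZV]
5. ∠RZV = 104°  [△ZRV]

∠RZV = 104°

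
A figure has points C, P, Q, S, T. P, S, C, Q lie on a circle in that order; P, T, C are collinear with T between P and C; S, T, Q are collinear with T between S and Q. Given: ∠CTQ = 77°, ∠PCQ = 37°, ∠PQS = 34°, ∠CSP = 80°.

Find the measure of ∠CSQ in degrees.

1. ∠PTS = 77°  [vertical angles at T]
2. ∠PCS = 34°  [same arc PS]
3. ∠CTS = 103°  [linear pair at T on PC]
4. ∠CSQ = 43°  [△STC]

∠CSQ = 43°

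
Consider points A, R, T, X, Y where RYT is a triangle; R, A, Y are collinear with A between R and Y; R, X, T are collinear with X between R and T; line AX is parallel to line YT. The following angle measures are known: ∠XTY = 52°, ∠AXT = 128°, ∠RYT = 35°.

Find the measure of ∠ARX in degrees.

1. ∠AXR = 52°  [linear pair at X on RT]
2. ∠RAX = 35°  [AX∥YT, corresponding at A]
3. ∠ARX = 93°  [△RAX]

∠ARX = 93°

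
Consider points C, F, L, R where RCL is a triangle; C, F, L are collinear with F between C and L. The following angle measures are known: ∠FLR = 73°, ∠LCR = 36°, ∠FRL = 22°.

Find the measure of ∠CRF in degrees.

1. ∠LFR = 85°  [△RFL]
2. ∠FCR = 36°  [F on ray CL]
3. ∠CFR = 95°  [linear pair at F on CL]
4. ∠CRF = 49°  [△RCF]

∠CRF = 49°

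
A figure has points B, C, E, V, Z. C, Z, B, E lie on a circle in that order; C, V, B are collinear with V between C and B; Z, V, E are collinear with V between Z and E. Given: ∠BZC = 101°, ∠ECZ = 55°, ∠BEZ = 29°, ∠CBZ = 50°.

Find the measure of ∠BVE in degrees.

1. ∠EBZ = 125°  [cyclic CZBE, opposite ∠C+∠B]
2. ∠BZE = 26°  [△ZBE]
3. ∠CEZ = 50°  [same arc CZ]
4. ∠BCE = 26°  [same arc BE]
5. ∠CVE = 104°  [△CVE]
6. ∠BVE = 76°  [linear pair at V on CB]

∠BVE = 76°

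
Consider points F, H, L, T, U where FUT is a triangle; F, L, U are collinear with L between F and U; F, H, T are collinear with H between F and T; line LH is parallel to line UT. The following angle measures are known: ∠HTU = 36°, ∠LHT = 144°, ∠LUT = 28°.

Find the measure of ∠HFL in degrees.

∠HFL = 116°

1. ∠FTU = 36°  [H on ray TF]
2. ∠FUT = 28°  [L on ray UF]
3. ∠TFU = 116°  [△FUT]
4. ∠HFL = 116°  [L on FU, H on FT]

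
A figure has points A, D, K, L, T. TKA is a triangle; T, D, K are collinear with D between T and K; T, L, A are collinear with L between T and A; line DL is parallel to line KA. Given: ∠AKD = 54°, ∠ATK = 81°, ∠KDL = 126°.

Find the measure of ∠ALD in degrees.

1. ∠AKT = 54°  [D on ray KT]
2. ∠KAT = 45°  [△TKA]
3. ∠DLT = 45°  [DL∥KA, corresponding at L]
4. ∠ALD = 135°  [linear pair at L on TA]

∠ALD = 135°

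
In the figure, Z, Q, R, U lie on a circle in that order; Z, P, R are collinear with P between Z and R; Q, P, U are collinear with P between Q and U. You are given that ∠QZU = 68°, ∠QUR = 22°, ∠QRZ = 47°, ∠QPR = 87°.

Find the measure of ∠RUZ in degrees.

∠RUZ = 69°

1. ∠QZR = 22°  [same arc QR]
2. ∠RQZ = 111°  [△ZQR]
3. ∠RUZ = 69°  [cyclic ZQRU, opposite ∠Q+∠U]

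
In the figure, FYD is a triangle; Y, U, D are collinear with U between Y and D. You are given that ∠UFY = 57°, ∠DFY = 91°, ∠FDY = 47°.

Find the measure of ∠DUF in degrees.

1. ∠DYF = 42°  [△FYD]
2. ∠FYU = 42°  [U on ray YD]
3. ∠FUY = 81°  [△FYU]
4. ∠DUF = 99°  [linear pair at U on YD]

∠DUF = 99°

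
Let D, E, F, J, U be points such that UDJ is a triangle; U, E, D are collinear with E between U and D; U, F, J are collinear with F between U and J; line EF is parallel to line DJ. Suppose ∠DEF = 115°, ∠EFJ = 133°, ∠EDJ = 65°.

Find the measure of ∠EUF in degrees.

1. ∠FEU = 65°  [linear pair at E on UD]
2. ∠EFU = 47°  [linear pair at F on UJ]
3. ∠EUF = 68°  [△UEF]

∠EUF = 68°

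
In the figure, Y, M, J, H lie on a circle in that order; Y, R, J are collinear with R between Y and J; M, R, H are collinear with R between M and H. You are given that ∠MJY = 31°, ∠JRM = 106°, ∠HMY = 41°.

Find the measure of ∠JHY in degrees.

∠JHY = 96°

1. ∠MHY = 31°  [same arc YM]
2. ∠HRY = 106°  [vertical angles at R]
3. ∠HJY = 41°  [same arc YH]
4. ∠HYJ = 43°  [△YRH]
5. ∠JHY = 96°  [△YJH]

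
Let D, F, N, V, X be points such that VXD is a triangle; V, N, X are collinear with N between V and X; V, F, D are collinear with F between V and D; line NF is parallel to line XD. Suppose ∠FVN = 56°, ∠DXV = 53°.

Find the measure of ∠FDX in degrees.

∠FDX = 71°

1. ∠DVX = 56°  [N on VX, F on VD]
2. ∠VDX = 71°  [△VXD]
3. ∠FDX = 71°  [F on ray DV]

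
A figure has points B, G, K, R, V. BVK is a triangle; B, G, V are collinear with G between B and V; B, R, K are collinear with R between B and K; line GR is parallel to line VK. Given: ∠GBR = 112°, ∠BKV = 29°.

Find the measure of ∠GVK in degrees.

1. ∠KBV = 112°  [G on BV, R on BK]
2. ∠BVK = 39°  [△BVK]
3. ∠GVK = 39°  [G on ray VB]

∠GVK = 39°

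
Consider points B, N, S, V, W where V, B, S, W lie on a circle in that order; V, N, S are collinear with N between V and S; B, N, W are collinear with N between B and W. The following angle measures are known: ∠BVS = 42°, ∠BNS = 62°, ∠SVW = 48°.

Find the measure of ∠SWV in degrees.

1. ∠BWS = 42°  [same arc BS]
2. ∠VNW = 62°  [vertical angles at N]
3. ∠SNW = 118°  [linear pair at N on VS]
4. ∠VSW = 20°  [△SNW]
5. ∠SWV = 112°  [△VSW]

∠SWV = 112°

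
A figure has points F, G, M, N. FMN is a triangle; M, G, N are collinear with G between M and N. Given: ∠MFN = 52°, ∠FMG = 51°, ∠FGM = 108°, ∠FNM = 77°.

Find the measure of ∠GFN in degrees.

∠GFN = 31°

1. ∠FGN = 72°  [linear pair at G on MN]
2. ∠FNG = 77°  [G on ray NM]
3. ∠GFN = 31°  [△FGN]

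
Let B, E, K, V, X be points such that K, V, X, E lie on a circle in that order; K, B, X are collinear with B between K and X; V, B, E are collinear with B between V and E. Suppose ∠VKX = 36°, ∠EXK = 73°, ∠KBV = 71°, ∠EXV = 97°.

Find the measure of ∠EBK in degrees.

1. ∠VEX = 36°  [same arc VX]
2. ∠EBX = 71°  [△XBE]
3. ∠EBK = 109°  [linear pair at B on KX]

∠EBK = 109°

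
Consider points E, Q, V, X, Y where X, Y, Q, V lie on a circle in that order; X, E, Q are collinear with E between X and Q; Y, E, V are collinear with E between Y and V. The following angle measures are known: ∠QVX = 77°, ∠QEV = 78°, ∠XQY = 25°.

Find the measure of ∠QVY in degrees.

∠QVY = 52°

1. ∠QYX = 103°  [cyclic XYQV, opposite ∠Y+∠V]
2. ∠QXY = 52°  [△XYQ]
3. ∠QVY = 52°  [same arc YQ]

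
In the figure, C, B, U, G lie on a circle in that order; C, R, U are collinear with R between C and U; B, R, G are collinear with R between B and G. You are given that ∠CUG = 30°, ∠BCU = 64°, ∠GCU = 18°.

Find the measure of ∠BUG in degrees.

1. ∠BGU = 64°  [same arc BU]
2. ∠GBU = 18°  [same arc UG]
3. ∠BUG = 98°  [△BUG]

∠BUG = 98°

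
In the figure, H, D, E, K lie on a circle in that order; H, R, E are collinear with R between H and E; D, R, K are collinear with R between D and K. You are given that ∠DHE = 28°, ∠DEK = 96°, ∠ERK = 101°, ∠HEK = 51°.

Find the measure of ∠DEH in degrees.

1. ∠DHK = 84°  [cyclic HDEK, opposite ∠H+∠E]
2. ∠HDK = 51°  [same arc HK]
3. ∠DKH = 45°  [△HDK]
4. ∠DEH = 45°  [same arc HD]

∠DEH = 45°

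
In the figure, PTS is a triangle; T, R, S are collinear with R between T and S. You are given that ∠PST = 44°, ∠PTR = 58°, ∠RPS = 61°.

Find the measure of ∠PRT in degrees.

1. ∠PSR = 44°  [R on ray ST]
2. ∠PRS = 75°  [△PRS]
3. ∠PRT = 105°  [linear pair at R on TS]

∠PRT = 105°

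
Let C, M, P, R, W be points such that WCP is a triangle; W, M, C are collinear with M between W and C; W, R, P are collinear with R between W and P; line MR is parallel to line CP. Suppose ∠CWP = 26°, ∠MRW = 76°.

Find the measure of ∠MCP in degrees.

1. ∠MWR = 26°  [M on WC, R on WP]
2. ∠RMW = 78°  [△WMR]
3. ∠CMR = 102°  [linear pair at M on WC]
4. ∠MCP = 78°  [MR∥CP, co-interior at C–M]

∠MCP = 78°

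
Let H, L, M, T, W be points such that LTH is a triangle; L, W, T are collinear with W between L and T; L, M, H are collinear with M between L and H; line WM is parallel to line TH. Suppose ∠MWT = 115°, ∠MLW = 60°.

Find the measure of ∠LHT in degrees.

1. ∠LWM = 65°  [linear pair at W on LT]
2. ∠LMW = 55°  [△LWM]
3. ∠LHT = 55°  [WM∥TH, corresponding at M]

∠LHT = 55°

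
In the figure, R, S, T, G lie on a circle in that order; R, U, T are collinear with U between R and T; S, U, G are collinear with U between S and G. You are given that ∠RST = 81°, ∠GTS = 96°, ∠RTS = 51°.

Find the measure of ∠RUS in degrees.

1. ∠SRT = 48°  [△RST]
2. ∠GRS = 84°  [cyclic RSTG, opposite ∠R+∠T]
3. ∠RGS = 51°  [same arc RS]
4. ∠GSR = 45°  [△RSG]
5. ∠RUS = 87°  [△RUS]

∠RUS = 87°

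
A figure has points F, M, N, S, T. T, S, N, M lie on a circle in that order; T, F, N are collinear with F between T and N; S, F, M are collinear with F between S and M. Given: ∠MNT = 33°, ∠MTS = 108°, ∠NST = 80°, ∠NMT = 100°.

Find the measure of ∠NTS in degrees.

∠NTS = 61°

1. ∠MTN = 47°  [△TNM]
2. ∠MNS = 72°  [cyclic TSNM, opposite ∠T+∠N]
3. ∠MSN = 47°  [same arc NM]
4. ∠NMS = 61°  [△SNM]
5. ∠NTS = 61°  [same arc SN]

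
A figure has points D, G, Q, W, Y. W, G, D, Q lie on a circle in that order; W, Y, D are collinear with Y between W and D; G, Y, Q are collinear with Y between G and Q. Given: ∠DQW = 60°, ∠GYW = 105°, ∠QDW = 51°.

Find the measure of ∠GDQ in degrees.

∠GDQ = 87°

1. ∠DWQ = 69°  [△WDQ]
2. ∠DYQ = 105°  [vertical angles at Y]
3. ∠DQG = 24°  [△DYQ]
4. ∠DGQ = 69°  [same arc DQ]
5. ∠GDQ = 87°  [△GDQ]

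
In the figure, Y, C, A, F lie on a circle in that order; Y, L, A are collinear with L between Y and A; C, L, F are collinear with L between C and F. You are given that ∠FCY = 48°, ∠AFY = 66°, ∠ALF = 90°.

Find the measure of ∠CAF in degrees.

1. ∠FAY = 48°  [same arc YF]
2. ∠AYF = 66°  [△YAF]
3. ∠AFC = 42°  [△ALF]
4. ∠ACF = 66°  [same arc AF]
5. ∠CAF = 72°  [△CAF]

∠CAF = 72°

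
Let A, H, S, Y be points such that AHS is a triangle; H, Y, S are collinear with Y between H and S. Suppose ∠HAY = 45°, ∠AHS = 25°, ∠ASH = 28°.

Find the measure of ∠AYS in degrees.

1. ∠AHY = 25°  [Y on ray HS]
2. ∠AYH = 110°  [△AHY]
3. ∠AYS = 70°  [linear pair at Y on HS]

∠AYS = 70°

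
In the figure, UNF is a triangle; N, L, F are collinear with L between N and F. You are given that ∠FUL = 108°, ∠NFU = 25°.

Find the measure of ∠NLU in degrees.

∠NLU = 133°

1. ∠LFU = 25°  [L on ray FN]
2. ∠FLU = 47°  [△ULF]
3. ∠NLU = 133°  [linear pair at L on NF]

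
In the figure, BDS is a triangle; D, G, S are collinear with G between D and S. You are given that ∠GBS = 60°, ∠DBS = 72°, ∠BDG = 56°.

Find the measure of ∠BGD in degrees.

1. ∠BDS = 56°  [G on ray DS]
2. ∠BSD = 52°  [△BDS]
3. ∠BSG = 52°  [G on ray SD]
4. ∠BGS = 68°  [△BGS]
5. ∠BGD = 112°  [linear pair at G on DS]

∠BGD = 112°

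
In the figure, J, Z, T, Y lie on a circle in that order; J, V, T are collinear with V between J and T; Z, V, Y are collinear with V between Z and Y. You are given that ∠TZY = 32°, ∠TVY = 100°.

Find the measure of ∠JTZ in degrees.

∠JTZ = 68°

1. ∠TJY = 32°  [same arc TY]
2. ∠JVY = 80°  [linear pair at V on JT]
3. ∠JYZ = 68°  [△JVY]
4. ∠JTZ = 68°  [same arc JZ]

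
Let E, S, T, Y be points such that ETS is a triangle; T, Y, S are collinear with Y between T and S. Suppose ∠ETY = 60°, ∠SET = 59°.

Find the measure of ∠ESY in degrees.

1. ∠ETS = 60°  [Y on ray TS]
2. ∠EST = 61°  [△ETS]
3. ∠ESY = 61°  [Y on ray ST]

∠ESY = 61°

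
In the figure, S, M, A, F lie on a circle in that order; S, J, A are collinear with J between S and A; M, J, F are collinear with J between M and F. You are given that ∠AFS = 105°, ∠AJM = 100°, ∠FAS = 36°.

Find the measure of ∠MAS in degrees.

1. ∠ASF = 39°  [△SAF]
2. ∠AMF = 39°  [same arc AF]
3. ∠MAS = 41°  [△MJA]

∠MAS = 41°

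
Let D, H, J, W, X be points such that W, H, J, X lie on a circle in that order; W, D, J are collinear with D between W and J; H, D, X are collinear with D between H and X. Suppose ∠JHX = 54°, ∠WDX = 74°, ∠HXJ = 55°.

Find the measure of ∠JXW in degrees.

∠JXW = 107°

1. ∠JWX = 54°  [same arc JX]
2. ∠JDX = 106°  [linear pair at D on WJ]
3. ∠WJX = 19°  [△JDX]
4. ∠JXW = 107°  [△WJX]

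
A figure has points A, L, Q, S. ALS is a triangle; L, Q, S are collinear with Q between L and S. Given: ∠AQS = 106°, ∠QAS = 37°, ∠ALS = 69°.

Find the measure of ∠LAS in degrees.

1. ∠ASQ = 37°  [△AQS]
2. ∠ASL = 37°  [Q on ray SL]
3. ∠LAS = 74°  [△ALS]

∠LAS = 74°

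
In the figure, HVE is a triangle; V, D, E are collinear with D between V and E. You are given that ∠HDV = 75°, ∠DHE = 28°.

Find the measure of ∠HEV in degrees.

∠HEV = 47°

1. ∠EDH = 105°  [linear pair at D on VE]
2. ∠DEH = 47°  [△HDE]
3. ∠HEV = 47°  [D on ray EV]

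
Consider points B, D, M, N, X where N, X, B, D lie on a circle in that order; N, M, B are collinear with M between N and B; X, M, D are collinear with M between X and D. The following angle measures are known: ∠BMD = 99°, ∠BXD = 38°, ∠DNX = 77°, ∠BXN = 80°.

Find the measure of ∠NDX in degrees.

1. ∠DMN = 81°  [linear pair at M on NB]
2. ∠BND = 38°  [same arc BD]
3. ∠NDX = 61°  [△NMD]

∠NDX = 61°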